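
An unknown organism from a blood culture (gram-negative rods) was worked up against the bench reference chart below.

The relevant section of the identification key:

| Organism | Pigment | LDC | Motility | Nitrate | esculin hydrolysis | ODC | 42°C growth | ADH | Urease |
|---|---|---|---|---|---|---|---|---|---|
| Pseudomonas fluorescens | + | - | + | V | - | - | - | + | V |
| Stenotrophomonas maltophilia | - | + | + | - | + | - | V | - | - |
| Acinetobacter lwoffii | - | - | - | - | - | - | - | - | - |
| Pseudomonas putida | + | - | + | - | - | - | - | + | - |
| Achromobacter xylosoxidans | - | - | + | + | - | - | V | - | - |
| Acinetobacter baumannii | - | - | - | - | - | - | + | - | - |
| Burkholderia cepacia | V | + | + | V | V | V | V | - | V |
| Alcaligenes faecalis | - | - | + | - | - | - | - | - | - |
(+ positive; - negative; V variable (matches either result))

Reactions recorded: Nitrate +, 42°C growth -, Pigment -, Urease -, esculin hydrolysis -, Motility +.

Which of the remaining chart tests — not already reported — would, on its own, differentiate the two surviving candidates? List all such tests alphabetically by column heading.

LDC

42°C growth -: excludes Acinetobacter baumannii — 7 left.
Motility +: excludes Acinetobacter lwoffii — 6 left.
Urease -: all 6 remaining candidates are consistent.
esculin hydrolysis -: excludes Stenotrophomonas maltophilia — 5 left.
Nitrate +: excludes Pseudomonas putida, Alcaligenes faecalis — 3 left.
Pigment -: excludes Pseudomonas fluorescens — 2 left.
Two candidates remain: Achromobacter xylosoxidans and Burkholderia cepacia.
  LDC: Achromobacter xylosoxidans -, Burkholderia cepacia + — discriminates.
  ODC: - vs V — variable for at least one, does not separate.
  ADH: - vs - — same for both, does not separate.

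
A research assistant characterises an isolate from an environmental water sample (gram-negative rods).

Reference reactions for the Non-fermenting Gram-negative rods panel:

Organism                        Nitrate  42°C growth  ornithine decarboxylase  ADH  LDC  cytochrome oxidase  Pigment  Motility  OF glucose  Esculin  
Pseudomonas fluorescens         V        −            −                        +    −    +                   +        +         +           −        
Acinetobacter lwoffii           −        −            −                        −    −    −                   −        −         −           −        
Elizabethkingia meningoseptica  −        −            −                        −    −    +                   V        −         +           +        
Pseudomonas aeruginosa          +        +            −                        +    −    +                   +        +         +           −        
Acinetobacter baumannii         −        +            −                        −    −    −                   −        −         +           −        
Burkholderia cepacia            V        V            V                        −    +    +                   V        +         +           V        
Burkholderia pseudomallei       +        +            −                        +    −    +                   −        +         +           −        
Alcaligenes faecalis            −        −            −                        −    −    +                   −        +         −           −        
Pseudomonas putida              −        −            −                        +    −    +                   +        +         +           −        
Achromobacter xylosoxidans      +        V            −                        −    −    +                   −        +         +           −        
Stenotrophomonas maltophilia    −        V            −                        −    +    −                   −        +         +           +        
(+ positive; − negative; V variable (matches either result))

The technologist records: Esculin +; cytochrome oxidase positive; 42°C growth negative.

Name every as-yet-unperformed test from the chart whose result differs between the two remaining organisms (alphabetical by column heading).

LDC, Motility

42°C growth −: excludes Pseudomonas aeruginosa, Acinetobacter baumannii, Burkholderia pseudomallei — 8 left.
Esculin +: excludes 5 organisms — 3 left.
cytochrome oxidase +: excludes Stenotrophomonas maltophilia — 2 left.
Two candidates remain: Burkholderia cepacia and Elizabethkingia meningoseptica.
  Nitrate: V vs − — variable for at least one, does not separate.
  ornithine decarboxylase: V vs − — variable for at least one, does not separate.
  ADH: − vs − — same for both, does not separate.
  LDC: Burkholderia cepacia +, Elizabethkingia meningoseptica − — discriminates.
  Pigment: V vs V — variable for at least one, does not separate.
  Motility: Burkholderia cepacia +, Elizabethkingia meningoseptica − — discriminates.
  OF glucose: + vs + — same for both, does not separate.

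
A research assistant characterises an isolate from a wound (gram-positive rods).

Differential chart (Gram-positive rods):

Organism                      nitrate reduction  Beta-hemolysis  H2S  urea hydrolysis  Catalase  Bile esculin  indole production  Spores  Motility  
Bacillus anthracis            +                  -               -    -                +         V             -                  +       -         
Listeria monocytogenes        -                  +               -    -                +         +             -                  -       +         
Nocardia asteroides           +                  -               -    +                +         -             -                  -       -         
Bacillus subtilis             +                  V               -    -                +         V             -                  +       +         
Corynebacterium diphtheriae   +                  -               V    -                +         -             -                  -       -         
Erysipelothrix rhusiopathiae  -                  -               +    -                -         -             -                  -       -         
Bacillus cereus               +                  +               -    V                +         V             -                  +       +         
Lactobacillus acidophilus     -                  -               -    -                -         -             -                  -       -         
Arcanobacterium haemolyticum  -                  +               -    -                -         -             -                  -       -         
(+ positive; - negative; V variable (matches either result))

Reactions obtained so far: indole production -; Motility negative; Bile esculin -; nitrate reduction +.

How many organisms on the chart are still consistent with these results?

Bile esculin -: excludes Listeria monocytogenes — 8 left.
nitrate reduction +: excludes Erysipelothrix rhusiopathiae, Lactobacillus acidophilus, Arcanobacterium haemolyticum — 5 left.
indole production -: all 5 remaining candidates are consistent.
Motility -: excludes Bacillus subtilis, Bacillus cereus — 3 left.
Still consistent: Bacillus anthracis, Corynebacterium diphtheriae, Nocardia asteroides.

3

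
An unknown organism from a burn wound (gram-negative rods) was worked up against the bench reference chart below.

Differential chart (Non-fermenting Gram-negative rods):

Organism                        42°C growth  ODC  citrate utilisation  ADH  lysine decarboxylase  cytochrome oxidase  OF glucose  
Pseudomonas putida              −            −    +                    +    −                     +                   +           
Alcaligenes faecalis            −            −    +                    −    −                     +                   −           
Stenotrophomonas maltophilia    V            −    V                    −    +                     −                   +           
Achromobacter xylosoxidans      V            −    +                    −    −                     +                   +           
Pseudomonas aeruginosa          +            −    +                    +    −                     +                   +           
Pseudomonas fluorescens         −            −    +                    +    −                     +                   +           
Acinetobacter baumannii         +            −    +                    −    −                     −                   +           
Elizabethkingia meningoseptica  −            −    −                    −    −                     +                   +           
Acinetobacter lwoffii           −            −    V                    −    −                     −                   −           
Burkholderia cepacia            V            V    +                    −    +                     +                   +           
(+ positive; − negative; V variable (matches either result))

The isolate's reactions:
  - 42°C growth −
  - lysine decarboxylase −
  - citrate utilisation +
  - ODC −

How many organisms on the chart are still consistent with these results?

5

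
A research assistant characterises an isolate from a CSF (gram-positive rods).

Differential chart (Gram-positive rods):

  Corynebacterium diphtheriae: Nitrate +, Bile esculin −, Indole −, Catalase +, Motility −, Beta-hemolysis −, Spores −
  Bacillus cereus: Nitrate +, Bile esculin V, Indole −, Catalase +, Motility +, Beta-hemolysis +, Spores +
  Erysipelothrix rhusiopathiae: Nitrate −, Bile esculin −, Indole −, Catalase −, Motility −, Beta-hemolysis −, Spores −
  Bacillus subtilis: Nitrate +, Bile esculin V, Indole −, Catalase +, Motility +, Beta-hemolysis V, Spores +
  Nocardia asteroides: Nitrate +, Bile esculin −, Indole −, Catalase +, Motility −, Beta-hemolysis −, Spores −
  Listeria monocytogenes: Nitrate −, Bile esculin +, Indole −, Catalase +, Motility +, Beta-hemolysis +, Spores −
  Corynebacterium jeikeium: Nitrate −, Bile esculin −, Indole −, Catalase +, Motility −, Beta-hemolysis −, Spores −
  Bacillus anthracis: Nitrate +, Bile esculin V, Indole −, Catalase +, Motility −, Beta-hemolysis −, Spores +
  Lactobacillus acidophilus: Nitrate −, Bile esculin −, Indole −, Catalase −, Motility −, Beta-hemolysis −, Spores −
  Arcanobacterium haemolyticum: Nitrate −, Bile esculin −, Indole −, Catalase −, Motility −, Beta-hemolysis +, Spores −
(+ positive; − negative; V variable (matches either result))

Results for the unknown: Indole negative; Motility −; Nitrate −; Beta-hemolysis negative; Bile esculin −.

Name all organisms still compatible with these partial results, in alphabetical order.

Bile esculin −: excludes Listeria monocytogenes — 9 left.
Motility −: excludes Bacillus cereus, Bacillus subtilis — 7 left.
Beta-hemolysis −: excludes Arcanobacterium haemolyticum — 6 left.
Indole −: all 6 remaining candidates are consistent.
Nitrate −: excludes Corynebacterium diphtheriae, Nocardia asteroides, Bacillus anthracis — 3 left.

Corynebacterium jeikeium, Erysipelothrix rhusiopathiae, Lactobacillus acidophilus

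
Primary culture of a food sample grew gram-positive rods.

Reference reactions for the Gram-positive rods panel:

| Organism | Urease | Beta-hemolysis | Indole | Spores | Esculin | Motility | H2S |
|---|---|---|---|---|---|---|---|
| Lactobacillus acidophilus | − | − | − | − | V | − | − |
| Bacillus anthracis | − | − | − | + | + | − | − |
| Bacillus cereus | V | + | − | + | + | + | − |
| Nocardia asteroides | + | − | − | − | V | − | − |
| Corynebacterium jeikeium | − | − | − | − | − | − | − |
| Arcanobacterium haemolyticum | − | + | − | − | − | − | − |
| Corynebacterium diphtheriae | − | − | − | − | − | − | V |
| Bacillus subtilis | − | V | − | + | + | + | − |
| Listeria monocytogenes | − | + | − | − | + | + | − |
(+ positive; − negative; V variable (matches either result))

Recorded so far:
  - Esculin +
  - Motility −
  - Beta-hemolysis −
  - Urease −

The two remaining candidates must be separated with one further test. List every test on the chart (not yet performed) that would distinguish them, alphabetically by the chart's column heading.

Urease −: excludes Nocardia asteroides — 8 left.
Beta-hemolysis −: excludes Bacillus cereus, Arcanobacterium haemolyticum, Listeria monocytogenes — 5 left.
Motility −: excludes Bacillus subtilis — 4 left.
Esculin +: excludes Corynebacterium jeikeium, Corynebacterium diphtheriae — 2 left.
Two candidates remain: Bacillus anthracis and Lactobacillus acidophilus.
  Indole: − vs − — same for both, does not separate.
  Spores: Bacillus anthracis +, Lactobacillus acidophilus − — discriminates.
  H2S: − vs − — same for both, does not separate.

Spores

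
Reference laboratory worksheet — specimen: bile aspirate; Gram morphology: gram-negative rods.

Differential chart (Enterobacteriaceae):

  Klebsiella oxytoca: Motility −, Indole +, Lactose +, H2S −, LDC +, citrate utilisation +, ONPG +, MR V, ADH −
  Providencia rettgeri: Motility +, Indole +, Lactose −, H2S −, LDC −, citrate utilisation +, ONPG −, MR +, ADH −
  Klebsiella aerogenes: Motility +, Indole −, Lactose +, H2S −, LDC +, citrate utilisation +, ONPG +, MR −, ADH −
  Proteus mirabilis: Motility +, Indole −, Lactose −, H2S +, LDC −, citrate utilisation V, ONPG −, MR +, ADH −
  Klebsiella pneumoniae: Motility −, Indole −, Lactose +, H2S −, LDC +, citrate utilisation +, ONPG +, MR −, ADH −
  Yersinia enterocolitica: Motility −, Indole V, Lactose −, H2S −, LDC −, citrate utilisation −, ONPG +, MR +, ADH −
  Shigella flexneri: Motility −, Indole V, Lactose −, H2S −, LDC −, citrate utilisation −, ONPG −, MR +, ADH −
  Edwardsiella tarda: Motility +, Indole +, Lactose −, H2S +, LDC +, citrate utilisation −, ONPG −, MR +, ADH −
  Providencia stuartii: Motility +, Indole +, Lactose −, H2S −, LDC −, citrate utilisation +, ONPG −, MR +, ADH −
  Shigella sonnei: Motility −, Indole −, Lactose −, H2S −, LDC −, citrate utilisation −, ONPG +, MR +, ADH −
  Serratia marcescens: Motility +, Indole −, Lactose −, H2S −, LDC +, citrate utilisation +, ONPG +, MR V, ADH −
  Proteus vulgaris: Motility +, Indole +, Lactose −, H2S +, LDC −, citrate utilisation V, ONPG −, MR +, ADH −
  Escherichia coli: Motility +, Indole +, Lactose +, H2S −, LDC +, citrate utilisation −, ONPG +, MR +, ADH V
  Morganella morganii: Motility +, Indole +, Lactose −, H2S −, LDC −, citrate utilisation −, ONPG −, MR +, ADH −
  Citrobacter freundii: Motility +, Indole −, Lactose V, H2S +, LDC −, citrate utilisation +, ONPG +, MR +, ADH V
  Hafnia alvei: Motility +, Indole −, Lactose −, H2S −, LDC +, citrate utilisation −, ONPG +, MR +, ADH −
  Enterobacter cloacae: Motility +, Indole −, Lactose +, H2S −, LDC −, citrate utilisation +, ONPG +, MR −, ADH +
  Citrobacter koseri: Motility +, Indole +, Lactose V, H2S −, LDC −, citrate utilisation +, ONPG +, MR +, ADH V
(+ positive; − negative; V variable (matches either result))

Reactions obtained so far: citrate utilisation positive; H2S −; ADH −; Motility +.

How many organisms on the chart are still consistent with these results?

5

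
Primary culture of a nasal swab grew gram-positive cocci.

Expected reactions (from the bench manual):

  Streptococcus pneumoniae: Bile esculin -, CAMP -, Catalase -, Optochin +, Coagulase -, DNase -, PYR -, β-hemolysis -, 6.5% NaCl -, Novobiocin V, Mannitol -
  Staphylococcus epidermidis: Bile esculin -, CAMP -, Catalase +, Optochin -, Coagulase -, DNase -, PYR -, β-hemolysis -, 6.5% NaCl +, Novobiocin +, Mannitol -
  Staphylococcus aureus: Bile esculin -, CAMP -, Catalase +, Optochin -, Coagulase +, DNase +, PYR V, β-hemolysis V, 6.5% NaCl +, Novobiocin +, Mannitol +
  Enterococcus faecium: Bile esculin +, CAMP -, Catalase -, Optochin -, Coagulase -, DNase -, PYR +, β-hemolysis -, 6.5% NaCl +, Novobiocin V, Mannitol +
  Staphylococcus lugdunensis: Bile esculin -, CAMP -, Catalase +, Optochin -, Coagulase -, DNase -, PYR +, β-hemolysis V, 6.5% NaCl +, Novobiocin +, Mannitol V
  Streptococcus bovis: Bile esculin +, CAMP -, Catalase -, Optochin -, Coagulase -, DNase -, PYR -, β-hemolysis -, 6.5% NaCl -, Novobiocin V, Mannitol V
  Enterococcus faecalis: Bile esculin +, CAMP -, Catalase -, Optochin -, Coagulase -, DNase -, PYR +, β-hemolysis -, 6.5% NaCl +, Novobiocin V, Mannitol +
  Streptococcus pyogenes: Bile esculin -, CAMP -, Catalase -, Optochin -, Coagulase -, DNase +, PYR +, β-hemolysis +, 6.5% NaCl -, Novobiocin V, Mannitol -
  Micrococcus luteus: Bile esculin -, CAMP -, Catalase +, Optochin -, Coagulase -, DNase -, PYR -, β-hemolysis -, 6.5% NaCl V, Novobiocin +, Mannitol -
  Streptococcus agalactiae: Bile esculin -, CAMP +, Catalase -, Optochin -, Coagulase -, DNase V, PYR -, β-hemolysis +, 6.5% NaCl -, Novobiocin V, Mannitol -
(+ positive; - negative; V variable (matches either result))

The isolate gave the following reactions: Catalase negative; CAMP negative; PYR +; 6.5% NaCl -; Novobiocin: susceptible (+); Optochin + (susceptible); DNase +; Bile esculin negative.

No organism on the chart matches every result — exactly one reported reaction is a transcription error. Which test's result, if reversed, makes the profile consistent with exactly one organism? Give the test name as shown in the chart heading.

Optochin

As reported, no row in the chart matches all 8 reactions.
Reversing CAMP → still no organism matches.
Reversing DNase → still no organism matches.
Reversing Novobiocin → still no organism matches.
Reversing 6.5% NaCl → still no organism matches.
Reversing Catalase → still no organism matches.
Reversing Optochin (to -) → unique match: Streptococcus pyogenes.
Reversing Bile esculin → still no organism matches.
Reversing PYR → still no organism matches.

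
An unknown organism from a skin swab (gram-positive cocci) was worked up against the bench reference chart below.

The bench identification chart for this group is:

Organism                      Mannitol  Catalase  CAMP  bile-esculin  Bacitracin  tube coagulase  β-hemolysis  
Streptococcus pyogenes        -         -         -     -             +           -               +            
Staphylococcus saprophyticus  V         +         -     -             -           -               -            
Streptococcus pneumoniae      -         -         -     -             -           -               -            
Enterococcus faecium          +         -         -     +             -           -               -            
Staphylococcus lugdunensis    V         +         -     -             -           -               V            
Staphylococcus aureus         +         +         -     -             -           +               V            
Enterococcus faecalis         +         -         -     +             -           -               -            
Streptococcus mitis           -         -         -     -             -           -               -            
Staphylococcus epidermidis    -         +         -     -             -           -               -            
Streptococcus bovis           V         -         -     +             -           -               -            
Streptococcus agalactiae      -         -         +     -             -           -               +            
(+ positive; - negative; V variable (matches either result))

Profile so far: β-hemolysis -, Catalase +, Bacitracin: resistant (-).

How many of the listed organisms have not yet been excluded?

4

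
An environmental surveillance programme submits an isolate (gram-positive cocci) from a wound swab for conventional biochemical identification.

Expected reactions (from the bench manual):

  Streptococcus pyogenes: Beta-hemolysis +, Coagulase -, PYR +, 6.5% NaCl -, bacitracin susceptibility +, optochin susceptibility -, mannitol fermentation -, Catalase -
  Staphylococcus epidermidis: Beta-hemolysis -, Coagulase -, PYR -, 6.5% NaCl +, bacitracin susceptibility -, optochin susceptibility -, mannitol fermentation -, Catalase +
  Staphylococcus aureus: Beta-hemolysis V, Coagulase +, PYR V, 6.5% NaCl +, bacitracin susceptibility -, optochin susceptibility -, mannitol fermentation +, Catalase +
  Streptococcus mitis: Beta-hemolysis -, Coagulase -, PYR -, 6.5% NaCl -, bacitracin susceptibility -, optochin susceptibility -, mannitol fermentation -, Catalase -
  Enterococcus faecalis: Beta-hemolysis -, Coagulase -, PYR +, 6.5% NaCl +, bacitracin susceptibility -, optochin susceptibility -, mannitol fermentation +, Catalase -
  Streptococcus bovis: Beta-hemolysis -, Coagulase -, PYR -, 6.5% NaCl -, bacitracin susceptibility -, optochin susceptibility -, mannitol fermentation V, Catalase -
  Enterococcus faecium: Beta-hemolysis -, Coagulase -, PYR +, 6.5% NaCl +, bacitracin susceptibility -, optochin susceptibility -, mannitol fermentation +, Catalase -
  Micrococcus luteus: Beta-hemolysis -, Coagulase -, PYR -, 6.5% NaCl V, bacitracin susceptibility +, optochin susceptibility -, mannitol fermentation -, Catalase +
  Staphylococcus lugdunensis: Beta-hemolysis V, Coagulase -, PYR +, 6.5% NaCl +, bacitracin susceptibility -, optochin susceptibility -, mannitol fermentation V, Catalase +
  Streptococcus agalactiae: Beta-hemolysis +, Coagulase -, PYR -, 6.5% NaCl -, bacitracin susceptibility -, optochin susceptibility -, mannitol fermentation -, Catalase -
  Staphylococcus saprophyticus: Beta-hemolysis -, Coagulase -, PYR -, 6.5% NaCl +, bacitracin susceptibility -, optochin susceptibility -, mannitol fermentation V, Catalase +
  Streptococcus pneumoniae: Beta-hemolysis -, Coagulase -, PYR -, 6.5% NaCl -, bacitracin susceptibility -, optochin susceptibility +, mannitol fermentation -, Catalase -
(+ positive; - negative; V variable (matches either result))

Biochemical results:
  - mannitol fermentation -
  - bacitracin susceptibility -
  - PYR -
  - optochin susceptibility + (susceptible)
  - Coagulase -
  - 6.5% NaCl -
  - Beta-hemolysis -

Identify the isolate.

Streptococcus pneumoniae

Beta-hemolysis -: excludes Streptococcus pyogenes, Streptococcus agalactiae — 10 left.
PYR -: excludes Enterococcus faecalis, Enterococcus faecium, Staphylococcus lugdunensis — 7 left.
optochin susceptibility +: excludes 6 organisms — 1 left.
bacitracin susceptibility -: the one remaining candidate is consistent.
mannitol fermentation -: the one remaining candidate is consistent.
6.5% NaCl -: the one remaining candidate is consistent.
Coagulase -: the one remaining candidate is consistent.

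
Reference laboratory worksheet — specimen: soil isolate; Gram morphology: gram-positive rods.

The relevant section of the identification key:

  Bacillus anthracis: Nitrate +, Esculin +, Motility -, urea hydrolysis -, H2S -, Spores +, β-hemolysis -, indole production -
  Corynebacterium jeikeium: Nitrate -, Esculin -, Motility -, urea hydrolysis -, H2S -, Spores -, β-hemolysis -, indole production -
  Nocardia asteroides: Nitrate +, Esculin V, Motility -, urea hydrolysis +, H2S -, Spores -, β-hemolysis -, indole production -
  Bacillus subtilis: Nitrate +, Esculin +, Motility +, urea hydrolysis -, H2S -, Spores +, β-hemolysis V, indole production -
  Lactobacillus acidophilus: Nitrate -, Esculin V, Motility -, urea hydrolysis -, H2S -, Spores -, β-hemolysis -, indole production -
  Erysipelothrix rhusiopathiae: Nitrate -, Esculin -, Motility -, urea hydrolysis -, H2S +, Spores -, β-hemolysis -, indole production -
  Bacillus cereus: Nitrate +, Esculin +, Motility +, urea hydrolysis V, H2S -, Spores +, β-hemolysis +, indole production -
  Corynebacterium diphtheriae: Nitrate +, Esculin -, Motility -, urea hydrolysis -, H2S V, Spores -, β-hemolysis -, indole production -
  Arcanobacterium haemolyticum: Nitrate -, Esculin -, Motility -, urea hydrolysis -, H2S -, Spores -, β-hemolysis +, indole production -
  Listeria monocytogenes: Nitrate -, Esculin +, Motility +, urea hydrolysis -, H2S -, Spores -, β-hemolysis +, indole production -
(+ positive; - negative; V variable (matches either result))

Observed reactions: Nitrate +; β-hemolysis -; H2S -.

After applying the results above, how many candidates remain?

4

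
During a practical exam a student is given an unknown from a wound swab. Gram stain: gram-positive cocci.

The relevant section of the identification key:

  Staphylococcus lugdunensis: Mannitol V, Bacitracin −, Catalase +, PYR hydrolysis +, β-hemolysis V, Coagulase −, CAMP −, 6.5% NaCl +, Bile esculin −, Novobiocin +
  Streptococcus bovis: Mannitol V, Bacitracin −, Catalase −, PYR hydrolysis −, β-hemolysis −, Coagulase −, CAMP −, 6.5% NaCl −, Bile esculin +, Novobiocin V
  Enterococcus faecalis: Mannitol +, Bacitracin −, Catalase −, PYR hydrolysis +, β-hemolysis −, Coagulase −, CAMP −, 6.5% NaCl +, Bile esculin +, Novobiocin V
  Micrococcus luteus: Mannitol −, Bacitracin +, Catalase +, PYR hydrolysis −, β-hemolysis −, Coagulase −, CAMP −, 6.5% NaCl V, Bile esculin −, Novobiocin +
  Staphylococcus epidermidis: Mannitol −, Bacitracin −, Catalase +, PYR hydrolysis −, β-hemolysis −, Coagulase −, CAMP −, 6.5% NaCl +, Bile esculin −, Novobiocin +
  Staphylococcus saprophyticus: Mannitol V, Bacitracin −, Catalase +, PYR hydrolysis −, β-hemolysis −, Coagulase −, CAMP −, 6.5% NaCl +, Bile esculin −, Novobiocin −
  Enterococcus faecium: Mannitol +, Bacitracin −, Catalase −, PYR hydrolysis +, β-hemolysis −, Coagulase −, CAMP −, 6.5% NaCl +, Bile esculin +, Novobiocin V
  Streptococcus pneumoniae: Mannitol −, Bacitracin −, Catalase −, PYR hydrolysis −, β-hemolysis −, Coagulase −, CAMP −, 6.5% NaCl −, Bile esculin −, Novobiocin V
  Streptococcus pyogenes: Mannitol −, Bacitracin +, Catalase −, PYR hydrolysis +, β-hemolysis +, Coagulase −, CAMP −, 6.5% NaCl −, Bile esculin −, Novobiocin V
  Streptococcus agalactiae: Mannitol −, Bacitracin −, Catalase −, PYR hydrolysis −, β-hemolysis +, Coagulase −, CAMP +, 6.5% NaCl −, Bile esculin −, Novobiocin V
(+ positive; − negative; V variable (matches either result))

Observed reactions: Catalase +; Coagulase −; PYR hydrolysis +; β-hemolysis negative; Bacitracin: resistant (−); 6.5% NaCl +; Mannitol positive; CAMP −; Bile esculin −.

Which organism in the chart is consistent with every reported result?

Staphylococcus lugdunensis

Bile esculin −: excludes Streptococcus bovis, Enterococcus faecalis, Enterococcus faecium — 7 left.
Coagulase −: all 7 remaining candidates are consistent.
Bacitracin −: excludes Micrococcus luteus, Streptococcus pyogenes — 5 left.
PYR hydrolysis +: excludes Staphylococcus epidermidis, Staphylococcus saprophyticus, Streptococcus pneumoniae, Streptococcus agalactiae — 1 left.
β-hemolysis −: the one remaining candidate is consistent.
CAMP −: the one remaining candidate is consistent.
Catalase +: the one remaining candidate is consistent.
Mannitol +: the one remaining candidate is consistent.
6.5% NaCl +: the one remaining candidate is consistent.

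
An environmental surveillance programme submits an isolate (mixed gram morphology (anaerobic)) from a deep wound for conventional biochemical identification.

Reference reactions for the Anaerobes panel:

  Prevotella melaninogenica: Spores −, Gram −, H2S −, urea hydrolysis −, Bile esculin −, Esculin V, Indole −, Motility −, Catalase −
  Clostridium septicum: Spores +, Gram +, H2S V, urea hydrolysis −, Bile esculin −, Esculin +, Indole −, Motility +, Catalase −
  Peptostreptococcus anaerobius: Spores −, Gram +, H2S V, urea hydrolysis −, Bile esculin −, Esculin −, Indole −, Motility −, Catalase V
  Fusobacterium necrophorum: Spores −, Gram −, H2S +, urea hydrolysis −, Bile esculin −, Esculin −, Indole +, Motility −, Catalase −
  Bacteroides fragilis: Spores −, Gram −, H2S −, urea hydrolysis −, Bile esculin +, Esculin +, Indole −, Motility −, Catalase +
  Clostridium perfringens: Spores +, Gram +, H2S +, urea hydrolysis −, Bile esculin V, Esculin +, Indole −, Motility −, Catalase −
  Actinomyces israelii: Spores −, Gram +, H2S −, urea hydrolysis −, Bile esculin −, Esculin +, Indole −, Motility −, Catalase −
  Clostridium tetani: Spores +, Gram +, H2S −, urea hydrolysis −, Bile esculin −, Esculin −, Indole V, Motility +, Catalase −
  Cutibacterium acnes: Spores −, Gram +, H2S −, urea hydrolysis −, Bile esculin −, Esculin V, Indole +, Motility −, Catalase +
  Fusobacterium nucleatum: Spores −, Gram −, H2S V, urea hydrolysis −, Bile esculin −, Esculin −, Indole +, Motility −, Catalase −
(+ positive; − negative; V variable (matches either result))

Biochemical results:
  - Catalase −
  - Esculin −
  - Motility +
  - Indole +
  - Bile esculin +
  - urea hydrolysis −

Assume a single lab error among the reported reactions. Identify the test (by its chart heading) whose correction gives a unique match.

Bile esculin

As reported, no row in the chart matches all 6 reactions.
Reversing urea hydrolysis → still no organism matches.
Reversing Esculin → still no organism matches.
Reversing Catalase → still no organism matches.
Reversing Bile esculin (to −) → unique match: Clostridium tetani.
Reversing Motility → still no organism matches.
Reversing Indole → still no organism matches.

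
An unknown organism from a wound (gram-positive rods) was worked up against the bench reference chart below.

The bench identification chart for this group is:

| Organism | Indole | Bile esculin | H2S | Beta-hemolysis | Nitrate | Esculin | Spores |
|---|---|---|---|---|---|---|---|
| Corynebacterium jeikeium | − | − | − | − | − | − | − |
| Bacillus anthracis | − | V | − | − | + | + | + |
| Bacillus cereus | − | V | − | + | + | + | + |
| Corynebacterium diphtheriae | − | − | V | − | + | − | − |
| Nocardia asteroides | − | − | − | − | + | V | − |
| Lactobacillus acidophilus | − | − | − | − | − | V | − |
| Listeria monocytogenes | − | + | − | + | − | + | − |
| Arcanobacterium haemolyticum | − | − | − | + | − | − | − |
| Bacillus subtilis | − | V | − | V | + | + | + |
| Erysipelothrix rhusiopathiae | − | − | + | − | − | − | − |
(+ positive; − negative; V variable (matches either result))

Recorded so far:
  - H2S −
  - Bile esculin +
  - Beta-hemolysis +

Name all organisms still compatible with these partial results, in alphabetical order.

Bile esculin +: excludes 6 organisms — 4 left.
Beta-hemolysis +: excludes Bacillus anthracis — 3 left.
H2S −: all 3 remaining candidates are consistent.

Bacillus cereus, Bacillus subtilis, Listeria monocytogenes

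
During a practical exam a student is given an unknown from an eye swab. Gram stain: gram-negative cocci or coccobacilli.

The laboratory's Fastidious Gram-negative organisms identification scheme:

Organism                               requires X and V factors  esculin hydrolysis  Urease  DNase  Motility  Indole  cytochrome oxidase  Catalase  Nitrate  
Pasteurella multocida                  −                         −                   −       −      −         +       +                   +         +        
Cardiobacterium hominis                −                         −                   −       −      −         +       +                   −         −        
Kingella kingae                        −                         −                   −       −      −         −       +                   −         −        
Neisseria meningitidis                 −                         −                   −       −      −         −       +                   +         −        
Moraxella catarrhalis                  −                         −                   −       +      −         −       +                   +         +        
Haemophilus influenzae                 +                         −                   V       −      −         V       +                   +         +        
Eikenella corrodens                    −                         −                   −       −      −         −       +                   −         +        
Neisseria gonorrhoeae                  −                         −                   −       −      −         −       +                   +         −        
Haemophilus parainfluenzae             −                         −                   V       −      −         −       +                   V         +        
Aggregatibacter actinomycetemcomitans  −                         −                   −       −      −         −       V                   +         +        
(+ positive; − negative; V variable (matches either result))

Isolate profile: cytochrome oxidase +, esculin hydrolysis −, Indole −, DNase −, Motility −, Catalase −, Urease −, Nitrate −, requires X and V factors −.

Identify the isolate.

Motility −: all 10 remaining candidates are consistent.
Urease −: all 10 remaining candidates are consistent.
Nitrate −: excludes 6 organisms — 4 left.
Catalase −: excludes Neisseria meningitidis, Neisseria gonorrhoeae — 2 left.
cytochrome oxidase +: all 2 remaining candidates are consistent.
Indole −: excludes Cardiobacterium hominis — 1 left.
esculin hydrolysis −: the one remaining candidate is consistent.
requires X and V factors −: the one remaining candidate is consistent.
DNase −: the one remaining candidate is consistent.

Kingella kingae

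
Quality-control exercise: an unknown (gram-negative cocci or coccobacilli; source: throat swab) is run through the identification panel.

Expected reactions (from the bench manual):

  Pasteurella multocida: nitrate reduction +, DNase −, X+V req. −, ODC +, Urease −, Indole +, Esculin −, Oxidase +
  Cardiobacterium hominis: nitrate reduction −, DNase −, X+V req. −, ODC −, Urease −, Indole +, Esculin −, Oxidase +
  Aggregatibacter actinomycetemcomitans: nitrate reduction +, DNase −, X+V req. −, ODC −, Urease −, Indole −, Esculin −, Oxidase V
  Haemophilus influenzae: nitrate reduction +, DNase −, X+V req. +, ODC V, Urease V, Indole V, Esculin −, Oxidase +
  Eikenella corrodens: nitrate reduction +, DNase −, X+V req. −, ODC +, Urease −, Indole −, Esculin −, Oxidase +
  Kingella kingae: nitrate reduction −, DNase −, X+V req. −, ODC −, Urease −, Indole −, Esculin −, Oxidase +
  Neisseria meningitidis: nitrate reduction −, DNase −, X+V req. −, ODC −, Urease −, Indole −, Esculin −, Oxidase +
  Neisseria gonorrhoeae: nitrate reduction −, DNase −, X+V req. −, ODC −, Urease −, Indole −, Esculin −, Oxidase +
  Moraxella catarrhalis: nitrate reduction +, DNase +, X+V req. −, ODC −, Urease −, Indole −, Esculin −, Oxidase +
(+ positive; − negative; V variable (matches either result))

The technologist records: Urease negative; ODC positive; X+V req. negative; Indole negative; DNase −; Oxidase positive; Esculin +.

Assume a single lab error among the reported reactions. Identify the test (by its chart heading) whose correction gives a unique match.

Esculin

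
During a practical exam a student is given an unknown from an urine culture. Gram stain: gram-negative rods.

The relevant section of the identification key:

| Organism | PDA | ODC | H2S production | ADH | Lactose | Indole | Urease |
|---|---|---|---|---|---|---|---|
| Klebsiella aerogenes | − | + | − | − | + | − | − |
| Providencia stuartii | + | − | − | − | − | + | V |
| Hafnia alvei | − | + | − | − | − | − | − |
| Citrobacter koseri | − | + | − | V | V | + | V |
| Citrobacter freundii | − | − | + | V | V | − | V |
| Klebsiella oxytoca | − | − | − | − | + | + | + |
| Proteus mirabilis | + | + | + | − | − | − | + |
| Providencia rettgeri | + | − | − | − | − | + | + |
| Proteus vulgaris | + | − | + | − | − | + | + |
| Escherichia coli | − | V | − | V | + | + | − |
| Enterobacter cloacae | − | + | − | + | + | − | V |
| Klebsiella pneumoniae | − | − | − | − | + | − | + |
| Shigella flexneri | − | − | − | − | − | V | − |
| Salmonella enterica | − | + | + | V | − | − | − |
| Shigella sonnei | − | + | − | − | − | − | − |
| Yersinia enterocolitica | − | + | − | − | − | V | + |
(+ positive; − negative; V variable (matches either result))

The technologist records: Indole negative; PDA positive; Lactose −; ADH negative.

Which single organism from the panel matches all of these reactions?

Proteus mirabilis

PDA +: excludes 12 organisms — 4 left.
ADH −: all 4 remaining candidates are consistent.
Indole −: excludes Providencia stuartii, Providencia rettgeri, Proteus vulgaris — 1 left.
Lactose −: the one remaining candidate is consistent.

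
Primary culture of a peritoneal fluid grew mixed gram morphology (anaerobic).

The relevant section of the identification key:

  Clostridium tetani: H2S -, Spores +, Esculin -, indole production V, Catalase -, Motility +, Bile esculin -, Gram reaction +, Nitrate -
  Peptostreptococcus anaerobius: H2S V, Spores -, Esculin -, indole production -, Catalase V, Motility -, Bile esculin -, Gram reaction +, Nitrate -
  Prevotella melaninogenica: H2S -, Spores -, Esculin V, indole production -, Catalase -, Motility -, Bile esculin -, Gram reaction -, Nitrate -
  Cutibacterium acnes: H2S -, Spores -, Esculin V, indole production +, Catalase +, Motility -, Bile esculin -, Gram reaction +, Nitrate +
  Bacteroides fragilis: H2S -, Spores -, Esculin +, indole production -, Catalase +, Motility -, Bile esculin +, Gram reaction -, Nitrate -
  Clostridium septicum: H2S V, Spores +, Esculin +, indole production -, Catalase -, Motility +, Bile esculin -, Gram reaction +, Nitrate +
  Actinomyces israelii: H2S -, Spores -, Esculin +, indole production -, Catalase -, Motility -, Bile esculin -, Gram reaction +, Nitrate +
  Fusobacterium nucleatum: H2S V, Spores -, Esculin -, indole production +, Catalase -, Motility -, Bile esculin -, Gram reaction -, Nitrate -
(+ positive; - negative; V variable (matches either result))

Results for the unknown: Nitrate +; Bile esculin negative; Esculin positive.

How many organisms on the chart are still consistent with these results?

3

Esculin +: excludes Clostridium tetani, Peptostreptococcus anaerobius, Fusobacterium nucleatum — 5 left.
Bile esculin -: excludes Bacteroides fragilis — 4 left.
Nitrate +: excludes Prevotella melaninogenica — 3 left.
Still consistent: Actinomyces israelii, Clostridium septicum, Cutibacterium acnes.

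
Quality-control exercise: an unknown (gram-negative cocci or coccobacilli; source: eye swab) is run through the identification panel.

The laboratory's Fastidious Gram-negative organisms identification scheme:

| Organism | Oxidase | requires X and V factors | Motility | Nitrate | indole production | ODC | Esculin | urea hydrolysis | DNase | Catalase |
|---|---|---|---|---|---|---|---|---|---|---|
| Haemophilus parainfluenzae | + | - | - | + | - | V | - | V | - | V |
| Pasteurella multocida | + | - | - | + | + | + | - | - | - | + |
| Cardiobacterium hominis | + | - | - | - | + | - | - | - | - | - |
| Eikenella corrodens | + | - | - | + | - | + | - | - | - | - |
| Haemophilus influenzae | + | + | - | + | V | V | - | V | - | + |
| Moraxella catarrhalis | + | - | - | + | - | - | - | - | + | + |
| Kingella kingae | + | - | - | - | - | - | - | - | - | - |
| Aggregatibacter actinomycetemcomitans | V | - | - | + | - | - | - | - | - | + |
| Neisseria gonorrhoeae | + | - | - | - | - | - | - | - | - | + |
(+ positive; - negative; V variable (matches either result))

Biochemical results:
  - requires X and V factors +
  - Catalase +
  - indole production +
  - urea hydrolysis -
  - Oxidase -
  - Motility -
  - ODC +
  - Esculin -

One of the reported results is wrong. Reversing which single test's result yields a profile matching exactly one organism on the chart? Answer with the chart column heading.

Oxidase

As reported, no row in the chart matches all 8 reactions.
Reversing Esculin → still no organism matches.
Reversing ODC → still no organism matches.
Reversing Motility → still no organism matches.
Reversing Oxidase (to +) → unique match: Haemophilus influenzae.
Reversing Catalase → still no organism matches.
Reversing indole production → still no organism matches.
Reversing urea hydrolysis → still no organism matches.
Reversing requires X and V factors → still no organism matches.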